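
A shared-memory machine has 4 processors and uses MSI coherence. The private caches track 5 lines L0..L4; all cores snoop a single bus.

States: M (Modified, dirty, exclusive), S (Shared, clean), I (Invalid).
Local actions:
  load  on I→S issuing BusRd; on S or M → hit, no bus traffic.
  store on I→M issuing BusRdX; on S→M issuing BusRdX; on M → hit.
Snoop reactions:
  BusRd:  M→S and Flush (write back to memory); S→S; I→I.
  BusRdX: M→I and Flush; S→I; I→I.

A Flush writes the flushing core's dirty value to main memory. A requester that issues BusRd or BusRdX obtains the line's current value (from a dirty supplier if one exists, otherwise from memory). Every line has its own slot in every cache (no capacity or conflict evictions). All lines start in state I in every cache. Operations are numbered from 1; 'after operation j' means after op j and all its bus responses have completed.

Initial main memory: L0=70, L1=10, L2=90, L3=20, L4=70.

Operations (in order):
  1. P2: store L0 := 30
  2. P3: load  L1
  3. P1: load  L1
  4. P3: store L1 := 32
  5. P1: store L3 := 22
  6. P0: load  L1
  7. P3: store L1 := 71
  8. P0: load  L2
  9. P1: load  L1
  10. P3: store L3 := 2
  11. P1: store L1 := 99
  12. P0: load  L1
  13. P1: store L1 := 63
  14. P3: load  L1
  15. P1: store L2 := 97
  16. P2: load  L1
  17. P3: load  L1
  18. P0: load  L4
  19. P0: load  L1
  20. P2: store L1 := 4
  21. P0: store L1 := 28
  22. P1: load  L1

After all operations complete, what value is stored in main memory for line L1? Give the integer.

1. P2: store L0 := 30  bus=[BusRdX]  L0: P0=I P1=I P2=M P3=I  mem[L0]=70
2. P3: load  L1  bus=[BusRd]  L1: P0=I P1=I P2=I P3=S  mem[L1]=10
3. P1: load  L1  bus=[BusRd]  L1: P0=I P1=S P2=I P3=S  mem[L1]=10
4. P3: store L1 := 32  bus=[BusRdX]  L1: P0=I P1=I P2=I P3=M  mem[L1]=10
5. P1: store L3 := 22  bus=[BusRdX]  L3: P0=I P1=M P2=I P3=I  mem[L3]=20
6. P0: load  L1  bus=[BusRd,Flush]  L1: P0=S P1=I P2=I P3=S  mem[L1]=32
7. P3: store L1 := 71  bus=[BusRdX]  L1: P0=I P1=I P2=I P3=M  mem[L1]=32
8. P0: load  L2  bus=[BusRd]  L2: P0=S P1=I P2=I P3=I  mem[L2]=90
9. P1: load  L1  bus=[BusRd,Flush]  L1: P0=I P1=S P2=I P3=S  mem[L1]=71
10. P3: store L3 := 2  bus=[BusRdX,Flush]  L3: P0=I P1=I P2=I P3=M  mem[L3]=22
11. P1: store L1 := 99  bus=[BusRdX]  L1: P0=I P1=M P2=I P3=I  mem[L1]=71
12. P0: load  L1  bus=[BusRd,Flush]  L1: P0=S P1=S P2=I P3=I  mem[L1]=99
13. P1: store L1 := 63  bus=[BusRdX]  L1: P0=I P1=M P2=I P3=I  mem[L1]=99
14. P3: load  L1  bus=[BusRd,Flush]  L1: P0=I P1=S P2=I P3=S  mem[L1]=63
15. P1: store L2 := 97  bus=[BusRdX]  L2: P0=I P1=M P2=I P3=I  mem[L2]=90
16. P2: load  L1  bus=[BusRd]  L1: P0=I P1=S P2=S P3=S  mem[L1]=63
17. P3: load  L1  bus=[-]  L1: P0=I P1=S P2=S P3=S  mem[L1]=63
18. P0: load  L4  bus=[BusRd]  L4: P0=S P1=I P2=I P3=I  mem[L4]=70
19. P0: load  L1  bus=[BusRd]  L1: P0=S P1=S P2=S P3=S  mem[L1]=63
20. P2: store L1 := 4  bus=[BusRdX]  L1: P0=I P1=I P2=M P3=I  mem[L1]=63
21. P0: store L1 := 28  bus=[BusRdX,Flush]  L1: P0=M P1=I P2=I P3=I  mem[L1]=4
22. P1: load  L1  bus=[BusRd,Flush]  L1: P0=S P1=S P2=I P3=I  mem[L1]=28

memory[L1] = 28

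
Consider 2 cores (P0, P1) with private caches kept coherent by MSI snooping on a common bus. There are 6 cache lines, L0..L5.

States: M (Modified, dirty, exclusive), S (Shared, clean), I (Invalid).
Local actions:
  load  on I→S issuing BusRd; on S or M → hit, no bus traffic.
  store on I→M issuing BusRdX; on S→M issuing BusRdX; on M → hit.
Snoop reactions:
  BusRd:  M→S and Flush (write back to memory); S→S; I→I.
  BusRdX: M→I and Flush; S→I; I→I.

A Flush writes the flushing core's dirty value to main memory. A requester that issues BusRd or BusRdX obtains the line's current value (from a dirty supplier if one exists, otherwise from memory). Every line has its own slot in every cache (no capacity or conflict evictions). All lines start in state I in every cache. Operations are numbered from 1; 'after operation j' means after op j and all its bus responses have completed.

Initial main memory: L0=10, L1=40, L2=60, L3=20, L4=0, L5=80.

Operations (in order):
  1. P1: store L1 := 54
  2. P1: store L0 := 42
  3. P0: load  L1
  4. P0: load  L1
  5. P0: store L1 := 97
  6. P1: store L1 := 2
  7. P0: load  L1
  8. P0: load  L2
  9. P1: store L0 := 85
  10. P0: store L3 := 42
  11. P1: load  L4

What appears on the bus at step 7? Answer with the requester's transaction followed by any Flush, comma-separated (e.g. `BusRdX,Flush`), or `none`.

bus = BusRd,Flush

[1] P1: store L1 := 54 | P0:I, P1:M(54) | bus: BusRdX
[2] P1: store L0 := 42 | P0:I, P1:M(42) | bus: BusRdX
[3] P0: load  L1 | P0:S(54), P1:S(54) | bus: BusRd,Flush
[4] P0: load  L1 | P0:S(54), P1:S(54) | bus: none
[5] P0: store L1 := 97 | P0:M(97), P1:I | bus: BusRdX
[6] P1: store L1 := 2 | P0:I, P1:M(2) | bus: BusRdX,Flush
[7] P0: load  L1 | P0:S(2), P1:S(2) | bus: BusRd,Flush
[8] P0: load  L2 | P0:S(60), P1:I | bus: BusRd
[9] P1: store L0 := 85 | P0:I, P1:M(85) | bus: none
[10] P0: store L3 := 42 | P0:M(42), P1:I | bus: BusRdX
[11] P1: load  L4 | P0:I, P1:S(0) | bus: BusRd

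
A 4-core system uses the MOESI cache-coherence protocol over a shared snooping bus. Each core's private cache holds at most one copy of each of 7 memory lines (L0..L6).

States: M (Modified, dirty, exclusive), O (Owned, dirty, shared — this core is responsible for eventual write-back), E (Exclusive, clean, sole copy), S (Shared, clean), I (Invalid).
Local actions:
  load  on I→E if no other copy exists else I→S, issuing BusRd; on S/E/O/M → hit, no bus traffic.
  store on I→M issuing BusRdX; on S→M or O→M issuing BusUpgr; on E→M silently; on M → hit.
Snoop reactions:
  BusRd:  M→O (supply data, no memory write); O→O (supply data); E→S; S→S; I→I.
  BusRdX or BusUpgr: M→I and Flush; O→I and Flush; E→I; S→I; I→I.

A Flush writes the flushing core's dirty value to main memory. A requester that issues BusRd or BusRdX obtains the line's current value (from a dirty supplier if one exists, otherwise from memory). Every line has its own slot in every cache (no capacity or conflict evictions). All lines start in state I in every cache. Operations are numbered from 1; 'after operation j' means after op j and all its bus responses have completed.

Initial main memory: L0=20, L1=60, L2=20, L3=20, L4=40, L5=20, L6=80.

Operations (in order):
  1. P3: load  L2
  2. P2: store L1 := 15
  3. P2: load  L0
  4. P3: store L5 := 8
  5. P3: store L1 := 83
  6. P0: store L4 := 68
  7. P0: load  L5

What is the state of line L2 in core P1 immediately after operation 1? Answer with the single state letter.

step 1: P3: load  L2  ⟶  IIIE  (L2)  txn=BusRd  M[L2]=20
step 2: P2: store L1 := 15  ⟶  IIMI  (L1)  txn=BusRdX  M[L1]=60
step 3: P2: load  L0  ⟶  IIEI  (L0)  txn=BusRd  M[L0]=20
step 4: P3: store L5 := 8  ⟶  IIIM  (L5)  txn=BusRdX  M[L5]=20
step 5: P3: store L1 := 83  ⟶  IIIM  (L1)  txn=BusRdX+Flush  M[L1]=15
step 6: P0: store L4 := 68  ⟶  MIII  (L4)  txn=BusRdX  M[L4]=40
step 7: P0: load  L5  ⟶  SIIO  (L5)  txn=BusRd  M[L5]=20

state = I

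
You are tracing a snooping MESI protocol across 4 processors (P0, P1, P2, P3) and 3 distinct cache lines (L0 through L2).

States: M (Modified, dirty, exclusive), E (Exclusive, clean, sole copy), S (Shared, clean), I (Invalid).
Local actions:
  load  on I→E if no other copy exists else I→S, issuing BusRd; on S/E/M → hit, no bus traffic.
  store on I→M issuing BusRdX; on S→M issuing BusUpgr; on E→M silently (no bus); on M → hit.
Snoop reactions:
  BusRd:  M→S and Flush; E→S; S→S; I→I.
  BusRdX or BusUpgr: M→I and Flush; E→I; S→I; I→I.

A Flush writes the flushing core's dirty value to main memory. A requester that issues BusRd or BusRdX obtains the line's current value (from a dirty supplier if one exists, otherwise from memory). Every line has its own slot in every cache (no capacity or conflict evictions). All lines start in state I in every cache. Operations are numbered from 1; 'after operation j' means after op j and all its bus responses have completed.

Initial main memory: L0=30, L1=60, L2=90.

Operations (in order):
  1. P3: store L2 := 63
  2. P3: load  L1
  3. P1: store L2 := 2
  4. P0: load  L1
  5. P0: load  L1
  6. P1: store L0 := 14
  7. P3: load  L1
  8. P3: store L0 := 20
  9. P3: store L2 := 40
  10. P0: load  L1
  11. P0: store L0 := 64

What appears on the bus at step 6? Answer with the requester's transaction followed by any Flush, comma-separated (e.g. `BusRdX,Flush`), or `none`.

bus = BusRdX

  op1 P3: store L2 := 63 → I/I/I/M on L2; bus BusRdX; mem=90
  op2 P3: load  L1 → I/I/I/E on L1; bus BusRd; mem=60
  op3 P1: store L2 := 2 → I/M/I/I on L2; bus BusRdX Flush; mem=63
  op4 P0: load  L1 → S/I/I/S on L1; bus BusRd; mem=60
  op5 P0: load  L1 → S/I/I/S on L1; bus (none); mem=60
  op6 P1: store L0 := 14 → I/M/I/I on L0; bus BusRdX; mem=30
  op7 P3: load  L1 → S/I/I/S on L1; bus (none); mem=60
  op8 P3: store L0 := 20 → I/I/I/M on L0; bus BusRdX Flush; mem=14
  op9 P3: store L2 := 40 → I/I/I/M on L2; bus BusRdX Flush; mem=2
  op10 P0: load  L1 → S/I/I/S on L1; bus (none); mem=60
  op11 P0: store L0 := 64 → M/I/I/I on L0; bus BusRdX Flush; mem=20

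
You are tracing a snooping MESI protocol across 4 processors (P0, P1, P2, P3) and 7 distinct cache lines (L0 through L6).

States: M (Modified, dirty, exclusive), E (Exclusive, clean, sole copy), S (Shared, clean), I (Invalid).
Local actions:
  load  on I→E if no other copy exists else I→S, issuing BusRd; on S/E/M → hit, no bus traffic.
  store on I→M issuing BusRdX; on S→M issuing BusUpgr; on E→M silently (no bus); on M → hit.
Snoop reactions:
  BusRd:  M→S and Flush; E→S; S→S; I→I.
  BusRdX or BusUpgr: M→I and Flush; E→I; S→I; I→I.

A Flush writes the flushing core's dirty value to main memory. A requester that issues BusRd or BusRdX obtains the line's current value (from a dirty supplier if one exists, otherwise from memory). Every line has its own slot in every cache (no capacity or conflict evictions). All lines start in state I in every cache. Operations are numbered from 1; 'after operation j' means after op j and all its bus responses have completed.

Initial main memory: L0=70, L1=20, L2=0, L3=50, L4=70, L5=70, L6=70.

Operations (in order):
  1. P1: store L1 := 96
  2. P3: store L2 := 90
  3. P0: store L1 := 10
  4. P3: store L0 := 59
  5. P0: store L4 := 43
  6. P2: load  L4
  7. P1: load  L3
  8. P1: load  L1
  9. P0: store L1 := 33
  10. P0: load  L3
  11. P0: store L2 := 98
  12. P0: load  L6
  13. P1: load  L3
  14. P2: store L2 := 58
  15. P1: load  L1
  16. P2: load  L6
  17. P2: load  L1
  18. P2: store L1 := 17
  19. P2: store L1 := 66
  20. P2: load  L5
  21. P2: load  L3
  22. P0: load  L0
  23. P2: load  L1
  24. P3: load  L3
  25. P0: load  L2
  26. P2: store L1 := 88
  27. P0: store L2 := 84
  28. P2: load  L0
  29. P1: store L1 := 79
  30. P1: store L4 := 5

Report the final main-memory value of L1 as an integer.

memory[L1] = 88

  op1 P1: store L1 := 96 → I/M/I/I on L1; bus BusRdX; mem=20
  op2 P3: store L2 := 90 → I/I/I/M on L2; bus BusRdX; mem=0
  op3 P0: store L1 := 10 → M/I/I/I on L1; bus BusRdX Flush; mem=96
  op4 P3: store L0 := 59 → I/I/I/M on L0; bus BusRdX; mem=70
  op5 P0: store L4 := 43 → M/I/I/I on L4; bus BusRdX; mem=70
  op6 P2: load  L4 → S/I/S/I on L4; bus BusRd Flush; mem=43
  op7 P1: load  L3 → I/E/I/I on L3; bus BusRd; mem=50
  op8 P1: load  L1 → S/S/I/I on L1; bus BusRd Flush; mem=10
  op9 P0: store L1 := 33 → M/I/I/I on L1; bus BusUpgr; mem=10
  op10 P0: load  L3 → S/S/I/I on L3; bus BusRd; mem=50
  op11 P0: store L2 := 98 → M/I/I/I on L2; bus BusRdX Flush; mem=90
  op12 P0: load  L6 → E/I/I/I on L6; bus BusRd; mem=70
  op13 P1: load  L3 → S/S/I/I on L3; bus (none); mem=50
  op14 P2: store L2 := 58 → I/I/M/I on L2; bus BusRdX Flush; mem=98
  op15 P1: load  L1 → S/S/I/I on L1; bus BusRd Flush; mem=33
  op16 P2: load  L6 → S/I/S/I on L6; bus BusRd; mem=70
  op17 P2: load  L1 → S/S/S/I on L1; bus BusRd; mem=33
  op18 P2: store L1 := 17 → I/I/M/I on L1; bus BusUpgr; mem=33
  op19 P2: store L1 := 66 → I/I/M/I on L1; bus (none); mem=33
  op20 P2: load  L5 → I/I/E/I on L5; bus BusRd; mem=70
  op21 P2: load  L3 → S/S/S/I on L3; bus BusRd; mem=50
  op22 P0: load  L0 → S/I/I/S on L0; bus BusRd Flush; mem=59
  op23 P2: load  L1 → I/I/M/I on L1; bus (none); mem=33
  op24 P3: load  L3 → S/S/S/S on L3; bus BusRd; mem=50
  op25 P0: load  L2 → S/I/S/I on L2; bus BusRd Flush; mem=58
  op26 P2: store L1 := 88 → I/I/M/I on L1; bus (none); mem=33
  op27 P0: store L2 := 84 → M/I/I/I on L2; bus BusUpgr; mem=58
  op28 P2: load  L0 → S/I/S/S on L0; bus BusRd; mem=59
  op29 P1: store L1 := 79 → I/M/I/I on L1; bus BusRdX Flush; mem=88
  op30 P1: store L4 := 5 → I/M/I/I on L4; bus BusRdX; mem=43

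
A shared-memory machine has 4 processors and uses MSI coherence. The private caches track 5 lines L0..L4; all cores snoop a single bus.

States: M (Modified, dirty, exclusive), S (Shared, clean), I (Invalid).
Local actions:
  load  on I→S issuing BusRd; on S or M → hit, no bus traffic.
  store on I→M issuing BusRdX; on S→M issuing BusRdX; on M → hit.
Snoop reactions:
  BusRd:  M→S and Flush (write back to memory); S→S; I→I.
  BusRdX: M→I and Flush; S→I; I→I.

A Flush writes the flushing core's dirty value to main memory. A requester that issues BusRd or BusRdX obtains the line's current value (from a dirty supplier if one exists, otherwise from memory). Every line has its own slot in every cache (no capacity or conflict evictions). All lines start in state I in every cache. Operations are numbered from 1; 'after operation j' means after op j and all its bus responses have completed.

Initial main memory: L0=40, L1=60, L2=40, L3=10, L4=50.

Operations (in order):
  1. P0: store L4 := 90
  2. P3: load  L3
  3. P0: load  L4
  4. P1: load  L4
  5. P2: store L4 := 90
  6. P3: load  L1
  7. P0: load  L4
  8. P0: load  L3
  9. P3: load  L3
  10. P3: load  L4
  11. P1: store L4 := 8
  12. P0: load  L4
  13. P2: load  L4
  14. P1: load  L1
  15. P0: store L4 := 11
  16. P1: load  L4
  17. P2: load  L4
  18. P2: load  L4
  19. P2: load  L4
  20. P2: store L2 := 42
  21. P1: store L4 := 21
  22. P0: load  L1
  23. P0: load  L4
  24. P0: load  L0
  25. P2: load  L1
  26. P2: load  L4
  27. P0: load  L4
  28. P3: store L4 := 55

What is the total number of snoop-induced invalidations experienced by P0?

invalidations = 4

[1] P0: store L4 := 90 | P0:M(90), P1:I, P2:I, P3:I | bus: BusRdX
[2] P3: load  L3 | P0:I, P1:I, P2:I, P3:S(10) | bus: BusRd
[3] P0: load  L4 | P0:M(90), P1:I, P2:I, P3:I | bus: none
[4] P1: load  L4 | P0:S(90), P1:S(90), P2:I, P3:I | bus: BusRd,Flush
[5] P2: store L4 := 90 | P0:I, P1:I, P2:M(90), P3:I | bus: BusRdX
[6] P3: load  L1 | P0:I, P1:I, P2:I, P3:S(60) | bus: BusRd
[7] P0: load  L4 | P0:S(90), P1:I, P2:S(90), P3:I | bus: BusRd,Flush
[8] P0: load  L3 | P0:S(10), P1:I, P2:I, P3:S(10) | bus: BusRd
[9] P3: load  L3 | P0:S(10), P1:I, P2:I, P3:S(10) | bus: none
[10] P3: load  L4 | P0:S(90), P1:I, P2:S(90), P3:S(90) | bus: BusRd
[11] P1: store L4 := 8 | P0:I, P1:M(8), P2:I, P3:I | bus: BusRdX
[12] P0: load  L4 | P0:S(8), P1:S(8), P2:I, P3:I | bus: BusRd,Flush
[13] P2: load  L4 | P0:S(8), P1:S(8), P2:S(8), P3:I | bus: BusRd
[14] P1: load  L1 | P0:I, P1:S(60), P2:I, P3:S(60) | bus: BusRd
[15] P0: store L4 := 11 | P0:M(11), P1:I, P2:I, P3:I | bus: BusRdX
[16] P1: load  L4 | P0:S(11), P1:S(11), P2:I, P3:I | bus: BusRd,Flush
[17] P2: load  L4 | P0:S(11), P1:S(11), P2:S(11), P3:I | bus: BusRd
[18] P2: load  L4 | P0:S(11), P1:S(11), P2:S(11), P3:I | bus: none
[19] P2: load  L4 | P0:S(11), P1:S(11), P2:S(11), P3:I | bus: none
[20] P2: store L2 := 42 | P0:I, P1:I, P2:M(42), P3:I | bus: BusRdX
[21] P1: store L4 := 21 | P0:I, P1:M(21), P2:I, P3:I | bus: BusRdX
[22] P0: load  L1 | P0:S(60), P1:S(60), P2:I, P3:S(60) | bus: BusRd
[23] P0: load  L4 | P0:S(21), P1:S(21), P2:I, P3:I | bus: BusRd,Flush
[24] P0: load  L0 | P0:S(40), P1:I, P2:I, P3:I | bus: BusRd
[25] P2: load  L1 | P0:S(60), P1:S(60), P2:S(60), P3:S(60) | bus: BusRd
[26] P2: load  L4 | P0:S(21), P1:S(21), P2:S(21), P3:I | bus: BusRd
[27] P0: load  L4 | P0:S(21), P1:S(21), P2:S(21), P3:I | bus: none
[28] P3: store L4 := 55 | P0:I, P1:I, P2:I, P3:M(55) | bus: BusRdX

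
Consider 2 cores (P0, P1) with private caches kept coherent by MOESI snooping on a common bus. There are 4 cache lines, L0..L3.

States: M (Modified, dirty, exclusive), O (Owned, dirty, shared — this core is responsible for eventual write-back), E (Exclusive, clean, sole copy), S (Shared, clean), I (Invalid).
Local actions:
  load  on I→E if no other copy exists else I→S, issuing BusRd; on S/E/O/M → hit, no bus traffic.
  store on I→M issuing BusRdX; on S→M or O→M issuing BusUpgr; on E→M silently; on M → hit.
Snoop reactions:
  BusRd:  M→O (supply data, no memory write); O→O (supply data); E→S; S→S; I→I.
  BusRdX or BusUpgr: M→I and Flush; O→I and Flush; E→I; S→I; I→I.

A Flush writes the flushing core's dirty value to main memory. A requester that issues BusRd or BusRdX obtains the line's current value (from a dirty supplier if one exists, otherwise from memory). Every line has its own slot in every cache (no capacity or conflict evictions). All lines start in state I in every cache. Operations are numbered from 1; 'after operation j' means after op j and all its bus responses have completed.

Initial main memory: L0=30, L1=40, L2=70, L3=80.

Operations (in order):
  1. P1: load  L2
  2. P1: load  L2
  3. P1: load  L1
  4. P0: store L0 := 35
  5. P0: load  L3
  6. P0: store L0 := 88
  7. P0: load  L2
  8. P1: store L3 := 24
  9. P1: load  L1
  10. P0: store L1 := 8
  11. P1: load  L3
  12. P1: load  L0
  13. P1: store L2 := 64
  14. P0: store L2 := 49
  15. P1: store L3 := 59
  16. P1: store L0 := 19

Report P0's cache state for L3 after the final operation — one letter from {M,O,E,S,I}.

  op1 P1: load  L2 → I/E on L2; bus BusRd; mem=70
  op2 P1: load  L2 → I/E on L2; bus (none); mem=70
  op3 P1: load  L1 → I/E on L1; bus BusRd; mem=40
  op4 P0: store L0 := 35 → M/I on L0; bus BusRdX; mem=30
  op5 P0: load  L3 → E/I on L3; bus BusRd; mem=80
  op6 P0: store L0 := 88 → M/I on L0; bus (none); mem=30
  op7 P0: load  L2 → S/S on L2; bus BusRd; mem=70
  op8 P1: store L3 := 24 → I/M on L3; bus BusRdX; mem=80
  op9 P1: load  L1 → I/E on L1; bus (none); mem=40
  op10 P0: store L1 := 8 → M/I on L1; bus BusRdX; mem=40
  op11 P1: load  L3 → I/M on L3; bus (none); mem=80
  op12 P1: load  L0 → O/S on L0; bus BusRd; mem=30
  op13 P1: store L2 := 64 → I/M on L2; bus BusUpgr; mem=70
  op14 P0: store L2 := 49 → M/I on L2; bus BusRdX Flush; mem=64
  op15 P1: store L3 := 59 → I/M on L3; bus (none); mem=80
  op16 P1: store L0 := 19 → I/M on L0; bus BusUpgr Flush; mem=88

state = I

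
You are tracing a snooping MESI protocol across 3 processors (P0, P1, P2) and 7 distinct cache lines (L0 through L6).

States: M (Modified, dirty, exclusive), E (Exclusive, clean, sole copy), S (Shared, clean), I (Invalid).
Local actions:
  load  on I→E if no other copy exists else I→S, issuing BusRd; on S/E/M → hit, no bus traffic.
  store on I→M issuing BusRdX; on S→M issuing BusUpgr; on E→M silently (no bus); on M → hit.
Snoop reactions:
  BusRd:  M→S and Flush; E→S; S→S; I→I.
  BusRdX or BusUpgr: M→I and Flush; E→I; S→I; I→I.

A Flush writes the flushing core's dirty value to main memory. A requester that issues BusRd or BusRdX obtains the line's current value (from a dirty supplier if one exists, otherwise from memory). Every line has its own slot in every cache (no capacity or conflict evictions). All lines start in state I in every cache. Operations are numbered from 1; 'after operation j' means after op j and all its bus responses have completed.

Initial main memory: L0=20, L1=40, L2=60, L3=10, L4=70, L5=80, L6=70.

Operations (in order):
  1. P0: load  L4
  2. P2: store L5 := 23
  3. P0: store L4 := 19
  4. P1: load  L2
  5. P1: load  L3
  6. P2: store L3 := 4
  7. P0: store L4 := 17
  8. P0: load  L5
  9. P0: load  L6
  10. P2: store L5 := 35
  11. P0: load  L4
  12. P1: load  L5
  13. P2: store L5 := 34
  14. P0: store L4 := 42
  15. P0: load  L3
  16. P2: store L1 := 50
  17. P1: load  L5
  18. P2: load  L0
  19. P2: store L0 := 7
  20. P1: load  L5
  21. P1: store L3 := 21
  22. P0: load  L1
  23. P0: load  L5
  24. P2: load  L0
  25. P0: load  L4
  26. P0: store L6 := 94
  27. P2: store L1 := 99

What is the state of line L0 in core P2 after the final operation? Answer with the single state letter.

step 1: P0: load  L4  ⟶  EII  (L4)  txn=BusRd  M[L4]=70
step 2: P2: store L5 := 23  ⟶  IIM  (L5)  txn=BusRdX  M[L5]=80
step 3: P0: store L4 := 19  ⟶  MII  (L4)  txn=∅  M[L4]=70
step 4: P1: load  L2  ⟶  IEI  (L2)  txn=BusRd  M[L2]=60
step 5: P1: load  L3  ⟶  IEI  (L3)  txn=BusRd  M[L3]=10
step 6: P2: store L3 := 4  ⟶  IIM  (L3)  txn=BusRdX  M[L3]=10
step 7: P0: store L4 := 17  ⟶  MII  (L4)  txn=∅  M[L4]=70
step 8: P0: load  L5  ⟶  SIS  (L5)  txn=BusRd+Flush  M[L5]=23
step 9: P0: load  L6  ⟶  EII  (L6)  txn=BusRd  M[L6]=70
step 10: P2: store L5 := 35  ⟶  IIM  (L5)  txn=BusUpgr  M[L5]=23
step 11: P0: load  L4  ⟶  MII  (L4)  txn=∅  M[L4]=70
step 12: P1: load  L5  ⟶  ISS  (L5)  txn=BusRd+Flush  M[L5]=35
step 13: P2: store L5 := 34  ⟶  IIM  (L5)  txn=BusUpgr  M[L5]=35
step 14: P0: store L4 := 42  ⟶  MII  (L4)  txn=∅  M[L4]=70
step 15: P0: load  L3  ⟶  SIS  (L3)  txn=BusRd+Flush  M[L3]=4
step 16: P2: store L1 := 50  ⟶  IIM  (L1)  txn=BusRdX  M[L1]=40
step 17: P1: load  L5  ⟶  ISS  (L5)  txn=BusRd+Flush  M[L5]=34
step 18: P2: load  L0  ⟶  IIE  (L0)  txn=BusRd  M[L0]=20
step 19: P2: store L0 := 7  ⟶  IIM  (L0)  txn=∅  M[L0]=20
step 20: P1: load  L5  ⟶  ISS  (L5)  txn=∅  M[L5]=34
step 21: P1: store L3 := 21  ⟶  IMI  (L3)  txn=BusRdX  M[L3]=4
step 22: P0: load  L1  ⟶  SIS  (L1)  txn=BusRd+Flush  M[L1]=50
step 23: P0: load  L5  ⟶  SSS  (L5)  txn=BusRd  M[L5]=34
step 24: P2: load  L0  ⟶  IIM  (L0)  txn=∅  M[L0]=20
step 25: P0: load  L4  ⟶  MII  (L4)  txn=∅  M[L4]=70
step 26: P0: store L6 := 94  ⟶  MII  (L6)  txn=∅  M[L6]=70
step 27: P2: store L1 := 99  ⟶  IIM  (L1)  txn=BusUpgr  M[L1]=50

state = M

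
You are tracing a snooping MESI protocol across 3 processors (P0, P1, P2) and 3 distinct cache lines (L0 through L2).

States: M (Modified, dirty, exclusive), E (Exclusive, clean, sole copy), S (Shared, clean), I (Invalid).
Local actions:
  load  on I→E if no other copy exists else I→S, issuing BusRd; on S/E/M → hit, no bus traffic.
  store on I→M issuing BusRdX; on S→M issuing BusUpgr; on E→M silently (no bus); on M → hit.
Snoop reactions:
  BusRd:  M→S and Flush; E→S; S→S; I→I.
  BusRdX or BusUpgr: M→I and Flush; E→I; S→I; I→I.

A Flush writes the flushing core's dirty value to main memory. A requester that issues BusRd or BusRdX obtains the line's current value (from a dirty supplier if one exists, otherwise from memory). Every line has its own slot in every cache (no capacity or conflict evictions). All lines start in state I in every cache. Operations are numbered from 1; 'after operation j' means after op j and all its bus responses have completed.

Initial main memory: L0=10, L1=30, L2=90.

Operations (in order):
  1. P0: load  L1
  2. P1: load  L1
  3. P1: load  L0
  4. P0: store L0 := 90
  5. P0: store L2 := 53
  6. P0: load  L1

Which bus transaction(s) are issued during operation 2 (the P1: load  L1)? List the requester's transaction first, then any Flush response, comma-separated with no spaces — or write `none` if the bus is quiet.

  op1 P0: load  L1 → E/I/I on L1; bus BusRd; mem=30
  op2 P1: load  L1 → S/S/I on L1; bus BusRd; mem=30
  op3 P1: load  L0 → I/E/I on L0; bus BusRd; mem=10
  op4 P0: store L0 := 90 → M/I/I on L0; bus BusRdX; mem=10
  op5 P0: store L2 := 53 → M/I/I on L2; bus BusRdX; mem=90
  op6 P0: load  L1 → S/S/I on L1; bus (none); mem=30

bus = BusRd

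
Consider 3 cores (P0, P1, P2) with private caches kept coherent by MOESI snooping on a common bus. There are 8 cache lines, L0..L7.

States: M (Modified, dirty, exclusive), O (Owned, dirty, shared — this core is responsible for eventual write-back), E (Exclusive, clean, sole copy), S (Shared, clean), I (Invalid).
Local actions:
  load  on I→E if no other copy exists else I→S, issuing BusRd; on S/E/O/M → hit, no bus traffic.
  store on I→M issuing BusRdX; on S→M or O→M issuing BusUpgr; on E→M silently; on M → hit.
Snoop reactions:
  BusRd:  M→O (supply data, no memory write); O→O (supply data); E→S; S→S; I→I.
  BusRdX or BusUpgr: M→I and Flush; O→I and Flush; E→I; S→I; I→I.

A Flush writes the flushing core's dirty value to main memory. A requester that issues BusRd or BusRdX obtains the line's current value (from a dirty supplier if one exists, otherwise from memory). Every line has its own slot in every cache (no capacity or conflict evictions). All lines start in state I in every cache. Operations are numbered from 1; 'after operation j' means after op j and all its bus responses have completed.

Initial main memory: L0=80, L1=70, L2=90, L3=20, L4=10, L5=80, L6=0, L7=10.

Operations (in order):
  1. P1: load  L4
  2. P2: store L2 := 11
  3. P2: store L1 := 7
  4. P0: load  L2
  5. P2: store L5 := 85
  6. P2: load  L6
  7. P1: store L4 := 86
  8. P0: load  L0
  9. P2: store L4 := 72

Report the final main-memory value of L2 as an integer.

memory[L2] = 90

[1] P1: load  L4 | P0:I, P1:E(10), P2:I | bus: BusRd
[2] P2: store L2 := 11 | P0:I, P1:I, P2:M(11) | bus: BusRdX
[3] P2: store L1 := 7 | P0:I, P1:I, P2:M(7) | bus: BusRdX
[4] P0: load  L2 | P0:S(11), P1:I, P2:O(11) | bus: BusRd
[5] P2: store L5 := 85 | P0:I, P1:I, P2:M(85) | bus: BusRdX
[6] P2: load  L6 | P0:I, P1:I, P2:E(0) | bus: BusRd
[7] P1: store L4 := 86 | P0:I, P1:M(86), P2:I | bus: none
[8] P0: load  L0 | P0:E(80), P1:I, P2:I | bus: BusRd
[9] P2: store L4 := 72 | P0:I, P1:I, P2:M(72) | bus: BusRdX,Flush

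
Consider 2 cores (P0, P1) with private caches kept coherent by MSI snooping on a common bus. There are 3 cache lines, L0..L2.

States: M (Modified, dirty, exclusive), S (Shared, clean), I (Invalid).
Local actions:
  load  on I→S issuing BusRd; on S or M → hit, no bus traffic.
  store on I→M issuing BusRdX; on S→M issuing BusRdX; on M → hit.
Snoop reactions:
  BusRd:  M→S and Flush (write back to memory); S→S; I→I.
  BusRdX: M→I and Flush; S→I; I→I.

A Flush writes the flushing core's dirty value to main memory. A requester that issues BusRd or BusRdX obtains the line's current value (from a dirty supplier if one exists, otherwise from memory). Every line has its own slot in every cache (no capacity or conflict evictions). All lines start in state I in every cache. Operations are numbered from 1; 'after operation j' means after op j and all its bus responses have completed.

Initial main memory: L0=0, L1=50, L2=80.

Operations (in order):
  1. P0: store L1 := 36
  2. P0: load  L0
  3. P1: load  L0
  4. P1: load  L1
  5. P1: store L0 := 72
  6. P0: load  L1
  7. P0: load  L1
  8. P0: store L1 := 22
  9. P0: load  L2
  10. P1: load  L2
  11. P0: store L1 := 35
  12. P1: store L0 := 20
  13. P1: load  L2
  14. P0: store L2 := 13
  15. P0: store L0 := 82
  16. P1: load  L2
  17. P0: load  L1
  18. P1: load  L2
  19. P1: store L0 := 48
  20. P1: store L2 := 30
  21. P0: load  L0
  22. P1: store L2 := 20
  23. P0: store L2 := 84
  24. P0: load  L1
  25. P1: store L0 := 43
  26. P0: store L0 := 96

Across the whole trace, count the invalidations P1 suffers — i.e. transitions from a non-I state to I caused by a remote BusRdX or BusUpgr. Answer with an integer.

step 1: P0: store L1 := 36  ⟶  MI  (L1)  txn=BusRdX  M[L1]=50
step 2: P0: load  L0  ⟶  SI  (L0)  txn=BusRd  M[L0]=0
step 3: P1: load  L0  ⟶  SS  (L0)  txn=BusRd  M[L0]=0
step 4: P1: load  L1  ⟶  SS  (L1)  txn=BusRd+Flush  M[L1]=36
step 5: P1: store L0 := 72  ⟶  IM  (L0)  txn=BusRdX  M[L0]=0
step 6: P0: load  L1  ⟶  SS  (L1)  txn=∅  M[L1]=36
step 7: P0: load  L1  ⟶  SS  (L1)  txn=∅  M[L1]=36
step 8: P0: store L1 := 22  ⟶  MI  (L1)  txn=BusRdX  M[L1]=36
step 9: P0: load  L2  ⟶  SI  (L2)  txn=BusRd  M[L2]=80
step 10: P1: load  L2  ⟶  SS  (L2)  txn=BusRd  M[L2]=80
step 11: P0: store L1 := 35  ⟶  MI  (L1)  txn=∅  M[L1]=36
step 12: P1: store L0 := 20  ⟶  IM  (L0)  txn=∅  M[L0]=0
step 13: P1: load  L2  ⟶  SS  (L2)  txn=∅  M[L2]=80
step 14: P0: store L2 := 13  ⟶  MI  (L2)  txn=BusRdX  M[L2]=80
step 15: P0: store L0 := 82  ⟶  MI  (L0)  txn=BusRdX+Flush  M[L0]=20
step 16: P1: load  L2  ⟶  SS  (L2)  txn=BusRd+Flush  M[L2]=13
step 17: P0: load  L1  ⟶  MI  (L1)  txn=∅  M[L1]=36
step 18: P1: load  L2  ⟶  SS  (L2)  txn=∅  M[L2]=13
step 19: P1: store L0 := 48  ⟶  IM  (L0)  txn=BusRdX+Flush  M[L0]=82
step 20: P1: store L2 := 30  ⟶  IM  (L2)  txn=BusRdX  M[L2]=13
step 21: P0: load  L0  ⟶  SS  (L0)  txn=BusRd+Flush  M[L0]=48
step 22: P1: store L2 := 20  ⟶  IM  (L2)  txn=∅  M[L2]=13
step 23: P0: store L2 := 84  ⟶  MI  (L2)  txn=BusRdX+Flush  M[L2]=20
step 24: P0: load  L1  ⟶  MI  (L1)  txn=∅  M[L1]=36
step 25: P1: store L0 := 43  ⟶  IM  (L0)  txn=BusRdX  M[L0]=48
step 26: P0: store L0 := 96  ⟶  MI  (L0)  txn=BusRdX+Flush  M[L0]=43

invalidations = 5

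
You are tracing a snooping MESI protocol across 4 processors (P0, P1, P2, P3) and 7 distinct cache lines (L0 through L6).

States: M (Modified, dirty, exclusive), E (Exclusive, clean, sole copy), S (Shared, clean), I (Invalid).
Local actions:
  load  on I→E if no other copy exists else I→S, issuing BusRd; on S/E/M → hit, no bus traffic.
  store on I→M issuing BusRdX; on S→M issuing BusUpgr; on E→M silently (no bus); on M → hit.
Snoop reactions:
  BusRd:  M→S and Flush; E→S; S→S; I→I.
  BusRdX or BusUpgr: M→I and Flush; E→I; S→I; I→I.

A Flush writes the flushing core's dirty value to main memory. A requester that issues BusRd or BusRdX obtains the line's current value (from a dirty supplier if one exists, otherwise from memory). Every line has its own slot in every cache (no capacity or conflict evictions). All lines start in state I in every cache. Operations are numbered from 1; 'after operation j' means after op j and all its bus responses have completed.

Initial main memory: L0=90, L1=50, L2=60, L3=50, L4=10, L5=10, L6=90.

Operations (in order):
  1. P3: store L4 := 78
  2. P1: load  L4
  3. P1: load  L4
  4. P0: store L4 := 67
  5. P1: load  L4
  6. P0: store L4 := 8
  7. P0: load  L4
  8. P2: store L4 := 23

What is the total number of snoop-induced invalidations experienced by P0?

invalidations = 1

[1] P3: store L4 := 78 | P0:I, P1:I, P2:I, P3:M(78) | bus: BusRdX
[2] P1: load  L4 | P0:I, P1:S(78), P2:I, P3:S(78) | bus: BusRd,Flush
[3] P1: load  L4 | P0:I, P1:S(78), P2:I, P3:S(78) | bus: none
[4] P0: store L4 := 67 | P0:M(67), P1:I, P2:I, P3:I | bus: BusRdX
[5] P1: load  L4 | P0:S(67), P1:S(67), P2:I, P3:I | bus: BusRd,Flush
[6] P0: store L4 := 8 | P0:M(8), P1:I, P2:I, P3:I | bus: BusUpgr
[7] P0: load  L4 | P0:M(8), P1:I, P2:I, P3:I | bus: none
[8] P2: store L4 := 23 | P0:I, P1:I, P2:M(23), P3:I | bus: BusRdX,Flush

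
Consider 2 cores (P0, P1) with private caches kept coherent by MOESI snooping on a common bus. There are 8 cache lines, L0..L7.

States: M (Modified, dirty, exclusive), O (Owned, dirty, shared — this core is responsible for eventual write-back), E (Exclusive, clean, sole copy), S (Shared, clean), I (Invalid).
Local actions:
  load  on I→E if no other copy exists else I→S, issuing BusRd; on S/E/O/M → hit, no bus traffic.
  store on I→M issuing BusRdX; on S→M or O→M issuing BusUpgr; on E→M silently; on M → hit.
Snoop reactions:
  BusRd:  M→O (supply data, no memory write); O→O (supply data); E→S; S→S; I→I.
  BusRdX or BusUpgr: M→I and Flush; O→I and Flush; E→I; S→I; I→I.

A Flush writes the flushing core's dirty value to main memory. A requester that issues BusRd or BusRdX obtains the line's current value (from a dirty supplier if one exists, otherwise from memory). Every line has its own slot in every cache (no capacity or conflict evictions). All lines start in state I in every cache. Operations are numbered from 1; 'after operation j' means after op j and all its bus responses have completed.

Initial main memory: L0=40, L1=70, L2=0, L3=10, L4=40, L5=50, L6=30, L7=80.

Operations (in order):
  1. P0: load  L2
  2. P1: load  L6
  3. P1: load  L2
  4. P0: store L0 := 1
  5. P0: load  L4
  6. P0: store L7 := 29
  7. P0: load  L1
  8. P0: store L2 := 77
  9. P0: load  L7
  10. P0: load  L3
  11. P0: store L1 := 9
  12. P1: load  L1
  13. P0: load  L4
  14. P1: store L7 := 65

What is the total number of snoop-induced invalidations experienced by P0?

  op1 P0: load  L2 → E/I on L2; bus BusRd; mem=0
  op2 P1: load  L6 → I/E on L6; bus BusRd; mem=30
  op3 P1: load  L2 → S/S on L2; bus BusRd; mem=0
  op4 P0: store L0 := 1 → M/I on L0; bus BusRdX; mem=40
  op5 P0: load  L4 → E/I on L4; bus BusRd; mem=40
  op6 P0: store L7 := 29 → M/I on L7; bus BusRdX; mem=80
  op7 P0: load  L1 → E/I on L1; bus BusRd; mem=70
  op8 P0: store L2 := 77 → M/I on L2; bus BusUpgr; mem=0
  op9 P0: load  L7 → M/I on L7; bus (none); mem=80
  op10 P0: load  L3 → E/I on L3; bus BusRd; mem=10
  op11 P0: store L1 := 9 → M/I on L1; bus (none); mem=70
  op12 P1: load  L1 → O/S on L1; bus BusRd; mem=70
  op13 P0: load  L4 → E/I on L4; bus (none); mem=40
  op14 P1: store L7 := 65 → I/M on L7; bus BusRdX Flush; mem=29

invalidations = 1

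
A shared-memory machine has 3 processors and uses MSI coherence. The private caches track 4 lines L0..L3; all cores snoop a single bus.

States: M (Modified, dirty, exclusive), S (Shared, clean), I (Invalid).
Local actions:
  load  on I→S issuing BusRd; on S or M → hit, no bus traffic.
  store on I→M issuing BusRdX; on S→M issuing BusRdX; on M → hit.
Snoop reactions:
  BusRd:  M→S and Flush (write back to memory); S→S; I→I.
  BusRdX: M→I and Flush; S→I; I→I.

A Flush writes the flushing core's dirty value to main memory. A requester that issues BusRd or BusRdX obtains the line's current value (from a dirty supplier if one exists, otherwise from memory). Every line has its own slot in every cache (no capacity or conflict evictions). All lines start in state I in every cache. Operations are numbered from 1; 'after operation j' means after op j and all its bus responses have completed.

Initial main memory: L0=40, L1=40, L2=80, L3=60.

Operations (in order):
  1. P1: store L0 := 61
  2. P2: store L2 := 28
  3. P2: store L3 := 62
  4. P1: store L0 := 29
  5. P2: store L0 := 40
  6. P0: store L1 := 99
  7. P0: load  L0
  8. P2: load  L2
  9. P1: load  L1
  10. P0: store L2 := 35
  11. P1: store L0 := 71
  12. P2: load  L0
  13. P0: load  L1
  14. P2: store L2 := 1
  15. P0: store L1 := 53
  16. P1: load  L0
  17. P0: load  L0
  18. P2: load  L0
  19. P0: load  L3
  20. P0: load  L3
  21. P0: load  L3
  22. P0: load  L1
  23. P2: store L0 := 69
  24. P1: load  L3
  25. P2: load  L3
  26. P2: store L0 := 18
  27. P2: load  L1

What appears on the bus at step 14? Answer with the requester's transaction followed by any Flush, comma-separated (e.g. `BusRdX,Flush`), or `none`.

[1] P1: store L0 := 61 | P0:I, P1:M(61), P2:I | bus: BusRdX
[2] P2: store L2 := 28 | P0:I, P1:I, P2:M(28) | bus: BusRdX
[3] P2: store L3 := 62 | P0:I, P1:I, P2:M(62) | bus: BusRdX
[4] P1: store L0 := 29 | P0:I, P1:M(29), P2:I | bus: none
[5] P2: store L0 := 40 | P0:I, P1:I, P2:M(40) | bus: BusRdX,Flush
[6] P0: store L1 := 99 | P0:M(99), P1:I, P2:I | bus: BusRdX
[7] P0: load  L0 | P0:S(40), P1:I, P2:S(40) | bus: BusRd,Flush
[8] P2: load  L2 | P0:I, P1:I, P2:M(28) | bus: none
[9] P1: load  L1 | P0:S(99), P1:S(99), P2:I | bus: BusRd,Flush
[10] P0: store L2 := 35 | P0:M(35), P1:I, P2:I | bus: BusRdX,Flush
[11] P1: store L0 := 71 | P0:I, P1:M(71), P2:I | bus: BusRdX
[12] P2: load  L0 | P0:I, P1:S(71), P2:S(71) | bus: BusRd,Flush
[13] P0: load  L1 | P0:S(99), P1:S(99), P2:I | bus: none
[14] P2: store L2 := 1 | P0:I, P1:I, P2:M(1) | bus: BusRdX,Flush
[15] P0: store L1 := 53 | P0:M(53), P1:I, P2:I | bus: BusRdX
[16] P1: load  L0 | P0:I, P1:S(71), P2:S(71) | bus: none
[17] P0: load  L0 | P0:S(71), P1:S(71), P2:S(71) | bus: BusRd
[18] P2: load  L0 | P0:S(71), P1:S(71), P2:S(71) | bus: none
[19] P0: load  L3 | P0:S(62), P1:I, P2:S(62) | bus: BusRd,Flush
[20] P0: load  L3 | P0:S(62), P1:I, P2:S(62) | bus: none
[21] P0: load  L3 | P0:S(62), P1:I, P2:S(62) | bus: none
[22] P0: load  L1 | P0:M(53), P1:I, P2:I | bus: none
[23] P2: store L0 := 69 | P0:I, P1:I, P2:M(69) | bus: BusRdX
[24] P1: load  L3 | P0:S(62), P1:S(62), P2:S(62) | bus: BusRd
[25] P2: load  L3 | P0:S(62), P1:S(62), P2:S(62) | bus: none
[26] P2: store L0 := 18 | P0:I, P1:I, P2:M(18) | bus: none
[27] P2: load  L1 | P0:S(53), P1:I, P2:S(53) | bus: BusRd,Flush

bus = BusRdX,Flush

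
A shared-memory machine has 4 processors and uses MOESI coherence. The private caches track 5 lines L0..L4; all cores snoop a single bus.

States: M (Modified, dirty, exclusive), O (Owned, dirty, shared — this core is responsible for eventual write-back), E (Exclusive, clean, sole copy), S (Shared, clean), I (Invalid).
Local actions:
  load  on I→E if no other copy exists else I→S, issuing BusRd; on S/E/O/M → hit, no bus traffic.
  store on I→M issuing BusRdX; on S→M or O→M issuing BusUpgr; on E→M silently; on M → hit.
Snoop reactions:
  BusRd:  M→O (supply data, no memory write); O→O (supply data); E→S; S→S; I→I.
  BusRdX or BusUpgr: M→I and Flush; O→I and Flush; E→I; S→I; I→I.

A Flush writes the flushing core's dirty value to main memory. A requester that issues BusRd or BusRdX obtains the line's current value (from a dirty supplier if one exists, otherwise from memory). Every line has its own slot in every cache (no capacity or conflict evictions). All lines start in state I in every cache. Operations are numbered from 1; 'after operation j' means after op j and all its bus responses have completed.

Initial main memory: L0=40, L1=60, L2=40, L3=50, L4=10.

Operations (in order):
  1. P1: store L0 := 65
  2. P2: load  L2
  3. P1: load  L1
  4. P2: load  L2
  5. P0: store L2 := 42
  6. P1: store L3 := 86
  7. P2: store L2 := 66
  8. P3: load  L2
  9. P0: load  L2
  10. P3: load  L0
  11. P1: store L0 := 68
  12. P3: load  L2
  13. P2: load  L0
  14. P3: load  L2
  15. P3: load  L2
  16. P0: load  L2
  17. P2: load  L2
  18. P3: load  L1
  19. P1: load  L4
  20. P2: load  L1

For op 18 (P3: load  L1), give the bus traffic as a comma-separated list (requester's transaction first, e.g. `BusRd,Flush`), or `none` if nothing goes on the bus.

  op1 P1: store L0 := 65 → I/M/I/I on L0; bus BusRdX; mem=40
  op2 P2: load  L2 → I/I/E/I on L2; bus BusRd; mem=40
  op3 P1: load  L1 → I/E/I/I on L1; bus BusRd; mem=60
  op4 P2: load  L2 → I/I/E/I on L2; bus (none); mem=40
  op5 P0: store L2 := 42 → M/I/I/I on L2; bus BusRdX; mem=40
  op6 P1: store L3 := 86 → I/M/I/I on L3; bus BusRdX; mem=50
  op7 P2: store L2 := 66 → I/I/M/I on L2; bus BusRdX Flush; mem=42
  op8 P3: load  L2 → I/I/O/S on L2; bus BusRd; mem=42
  op9 P0: load  L2 → S/I/O/S on L2; bus BusRd; mem=42
  op10 P3: load  L0 → I/O/I/S on L0; bus BusRd; mem=40
  op11 P1: store L0 := 68 → I/M/I/I on L0; bus BusUpgr; mem=40
  op12 P3: load  L2 → S/I/O/S on L2; bus (none); mem=42
  op13 P2: load  L0 → I/O/S/I on L0; bus BusRd; mem=40
  op14 P3: load  L2 → S/I/O/S on L2; bus (none); mem=42
  op15 P3: load  L2 → S/I/O/S on L2; bus (none); mem=42
  op16 P0: load  L2 → S/I/O/S on L2; bus (none); mem=42
  op17 P2: load  L2 → S/I/O/S on L2; bus (none); mem=42
  op18 P3: load  L1 → I/S/I/S on L1; bus BusRd; mem=60
  op19 P1: load  L4 → I/E/I/I on L4; bus BusRd; mem=10
  op20 P2: load  L1 → I/S/S/S on L1; bus BusRd; mem=60

bus = BusRd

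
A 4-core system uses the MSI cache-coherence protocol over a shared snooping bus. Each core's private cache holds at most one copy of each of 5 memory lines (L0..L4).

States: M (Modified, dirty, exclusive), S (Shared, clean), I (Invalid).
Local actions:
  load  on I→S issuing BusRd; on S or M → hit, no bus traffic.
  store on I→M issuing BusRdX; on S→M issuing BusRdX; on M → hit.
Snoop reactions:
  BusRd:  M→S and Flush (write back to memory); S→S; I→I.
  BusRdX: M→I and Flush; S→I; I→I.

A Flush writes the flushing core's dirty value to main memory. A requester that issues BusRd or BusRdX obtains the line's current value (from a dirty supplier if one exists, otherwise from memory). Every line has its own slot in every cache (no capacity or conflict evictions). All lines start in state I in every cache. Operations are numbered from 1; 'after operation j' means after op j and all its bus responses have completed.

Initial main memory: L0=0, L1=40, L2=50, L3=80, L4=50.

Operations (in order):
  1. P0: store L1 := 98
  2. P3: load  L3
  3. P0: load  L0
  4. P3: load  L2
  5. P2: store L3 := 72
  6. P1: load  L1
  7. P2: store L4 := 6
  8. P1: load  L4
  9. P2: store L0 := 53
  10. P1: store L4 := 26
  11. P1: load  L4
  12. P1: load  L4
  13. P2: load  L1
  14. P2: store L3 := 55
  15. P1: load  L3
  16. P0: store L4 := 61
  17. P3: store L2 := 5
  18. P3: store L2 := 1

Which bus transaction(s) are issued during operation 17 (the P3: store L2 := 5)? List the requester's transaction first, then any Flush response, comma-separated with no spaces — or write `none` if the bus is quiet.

bus = BusRdX

[1] P0: store L1 := 98 | P0:M(98), P1:I, P2:I, P3:I | bus: BusRdX
[2] P3: load  L3 | P0:I, P1:I, P2:I, P3:S(80) | bus: BusRd
[3] P0: load  L0 | P0:S(0), P1:I, P2:I, P3:I | bus: BusRd
[4] P3: load  L2 | P0:I, P1:I, P2:I, P3:S(50) | bus: BusRd
[5] P2: store L3 := 72 | P0:I, P1:I, P2:M(72), P3:I | bus: BusRdX
[6] P1: load  L1 | P0:S(98), P1:S(98), P2:I, P3:I | bus: BusRd,Flush
[7] P2: store L4 := 6 | P0:I, P1:I, P2:M(6), P3:I | bus: BusRdX
[8] P1: load  L4 | P0:I, P1:S(6), P2:S(6), P3:I | bus: BusRd,Flush
[9] P2: store L0 := 53 | P0:I, P1:I, P2:M(53), P3:I | bus: BusRdX
[10] P1: store L4 := 26 | P0:I, P1:M(26), P2:I, P3:I | bus: BusRdX
[11] P1: load  L4 | P0:I, P1:M(26), P2:I, P3:I | bus: none
[12] P1: load  L4 | P0:I, P1:M(26), P2:I, P3:I | bus: none
[13] P2: load  L1 | P0:S(98), P1:S(98), P2:S(98), P3:I | bus: BusRd
[14] P2: store L3 := 55 | P0:I, P1:I, P2:M(55), P3:I | bus: none
[15] P1: load  L3 | P0:I, P1:S(55), P2:S(55), P3:I | bus: BusRd,Flush
[16] P0: store L4 := 61 | P0:M(61), P1:I, P2:I, P3:I | bus: BusRdX,Flush
[17] P3: store L2 := 5 | P0:I, P1:I, P2:I, P3:M(5) | bus: BusRdX
[18] P3: store L2 := 1 | P0:I, P1:I, P2:I, P3:M(1) | bus: none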